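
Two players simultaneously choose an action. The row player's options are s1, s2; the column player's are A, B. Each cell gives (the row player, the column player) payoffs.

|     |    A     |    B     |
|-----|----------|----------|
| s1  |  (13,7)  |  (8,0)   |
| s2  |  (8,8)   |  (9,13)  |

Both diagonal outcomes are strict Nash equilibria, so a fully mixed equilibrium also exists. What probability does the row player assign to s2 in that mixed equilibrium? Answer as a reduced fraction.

7/12

The row player's mix p on s1 must make the column player indifferent between A and B.
The column player's payoff from A: 7p + 8(1−p). From B: 0p + 13(1−p).
Set equal: 7p = 5(1−p) → p = 5/12.
Probability on s2 is 1 − 5/12 = 7/12.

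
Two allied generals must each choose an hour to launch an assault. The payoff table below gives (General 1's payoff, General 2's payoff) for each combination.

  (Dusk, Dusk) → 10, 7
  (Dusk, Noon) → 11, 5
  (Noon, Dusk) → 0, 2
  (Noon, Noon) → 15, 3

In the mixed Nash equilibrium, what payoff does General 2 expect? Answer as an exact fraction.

General 1 mixes with probability p on Dusk, chosen so General 2 is indifferent: 7p + 2(1−p) = 5p + 3(1−p) gives p = 1/3.
General 2's expected payoff is 7·1/3 + 2·2/3 = 11/3.

11/3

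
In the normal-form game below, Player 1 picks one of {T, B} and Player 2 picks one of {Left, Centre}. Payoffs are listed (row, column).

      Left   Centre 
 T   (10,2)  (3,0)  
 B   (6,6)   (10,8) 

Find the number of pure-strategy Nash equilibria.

2

(T, Left): Player 1 gets 10 (best alternative 6); Player 2 gets 2 (best alternative 0). Neither deviates — NE.
(B, Centre): Player 1 gets 10 (best alternative 3); Player 2 gets 8 (best alternative 6). Neither deviates — NE.
(B, Left) is not a NE: Player 1 would switch to T (10 > 6).
No other cell survives both best-response checks, so there are 2 pure NE.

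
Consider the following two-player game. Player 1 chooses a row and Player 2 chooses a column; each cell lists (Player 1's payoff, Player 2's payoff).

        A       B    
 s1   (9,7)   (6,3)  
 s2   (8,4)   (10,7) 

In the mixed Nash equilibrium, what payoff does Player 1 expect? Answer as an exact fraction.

Player 2 mixes with probability q on A, chosen so Player 1 is indifferent: 9q + 6(1−q) = 8q + 10(1−q) gives q = 4/5.
Player 1's expected payoff (from either row, since indifferent) is 9·4/5 + 6·1/5 = 42/5.

42/5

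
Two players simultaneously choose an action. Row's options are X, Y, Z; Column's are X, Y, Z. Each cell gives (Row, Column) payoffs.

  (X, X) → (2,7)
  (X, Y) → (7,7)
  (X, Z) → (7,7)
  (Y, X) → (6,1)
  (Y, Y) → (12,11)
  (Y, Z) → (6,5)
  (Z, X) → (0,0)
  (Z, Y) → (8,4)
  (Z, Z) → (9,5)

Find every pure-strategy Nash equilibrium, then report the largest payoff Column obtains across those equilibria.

11

Both Y is a pure NE (Row: 12 ≥ 8; Column: 11 ≥ 5). Column gets 11.
Both Z is a pure NE (Row: 9 ≥ 7; Column: 5 ≥ 4). Column gets 5.
Every other cell has a profitable deviation for at least one player. Highest of {11, 5} is 11.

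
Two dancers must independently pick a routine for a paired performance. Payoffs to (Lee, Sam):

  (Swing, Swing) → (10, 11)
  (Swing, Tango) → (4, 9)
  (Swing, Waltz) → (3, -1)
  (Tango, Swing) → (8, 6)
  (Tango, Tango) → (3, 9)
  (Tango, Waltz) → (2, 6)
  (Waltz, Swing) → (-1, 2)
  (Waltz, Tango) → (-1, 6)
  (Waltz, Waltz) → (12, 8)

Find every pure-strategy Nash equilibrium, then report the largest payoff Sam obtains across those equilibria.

Both Swing is a pure NE (Lee: 10 ≥ 8; Sam: 11 ≥ 9). Sam gets 11.
Both Waltz is a pure NE (Lee: 12 ≥ 3; Sam: 8 ≥ 6). Sam gets 8.
Every other cell has a profitable deviation for at least one player. Highest of {11, 8} is 11.

11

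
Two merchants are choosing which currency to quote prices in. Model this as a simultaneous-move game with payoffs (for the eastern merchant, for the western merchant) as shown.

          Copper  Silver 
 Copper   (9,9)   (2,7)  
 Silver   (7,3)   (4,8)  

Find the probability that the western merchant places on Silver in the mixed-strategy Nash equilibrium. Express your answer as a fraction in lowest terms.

1/2

The western merchant's mix q on Copper must make the eastern merchant indifferent between Copper and Silver.
The eastern merchant's payoff from Copper: 9q + 2(1−q). From Silver: 7q + 4(1−q).
Set equal: 2q = 2(1−q) → q = 2/4 = 1/2.
Probability on Silver is 1 − 1/2 = 1/2.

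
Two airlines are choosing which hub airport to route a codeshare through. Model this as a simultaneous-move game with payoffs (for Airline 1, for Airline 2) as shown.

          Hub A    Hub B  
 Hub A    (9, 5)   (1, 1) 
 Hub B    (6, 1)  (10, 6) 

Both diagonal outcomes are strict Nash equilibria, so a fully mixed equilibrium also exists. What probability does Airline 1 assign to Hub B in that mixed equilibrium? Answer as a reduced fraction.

4/9

Airline 1's mix p on Hub A must make Airline 2 indifferent between Hub A and Hub B.
Airline 2's payoff from Hub A: 5p + 1(1−p). From Hub B: 1p + 6(1−p).
Set equal: 4p = 5(1−p) → p = 5/9.
Probability on Hub B is 1 − 5/9 = 4/9.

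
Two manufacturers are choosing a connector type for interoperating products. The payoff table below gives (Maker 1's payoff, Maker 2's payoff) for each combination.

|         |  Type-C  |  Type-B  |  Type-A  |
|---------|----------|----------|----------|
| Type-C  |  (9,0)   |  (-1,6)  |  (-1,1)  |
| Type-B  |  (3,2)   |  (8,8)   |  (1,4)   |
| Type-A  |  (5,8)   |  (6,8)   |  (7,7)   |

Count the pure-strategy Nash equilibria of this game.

Both Type-B: Maker 1 gets 8 (best alternative 6); Maker 2 gets 8 (best alternative 4). Neither deviates — NE.
Both Type-A is not a NE: Maker 2 would switch to Type-C (8 > 7).
No other cell survives both best-response checks, so there is 1 pure NE.

1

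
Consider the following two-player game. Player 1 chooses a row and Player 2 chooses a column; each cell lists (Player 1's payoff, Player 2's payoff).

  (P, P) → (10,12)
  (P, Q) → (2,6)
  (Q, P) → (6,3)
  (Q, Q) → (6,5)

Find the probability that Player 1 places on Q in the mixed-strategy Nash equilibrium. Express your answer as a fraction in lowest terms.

3/4

Player 1's mix p on P must make Player 2 indifferent between P and Q.
Player 2's payoff from P: 12p + 3(1−p). From Q: 6p + 5(1−p).
Set equal: 6p = 2(1−p) → p = 2/8 = 1/4.
Probability on Q is 1 − 1/4 = 3/4.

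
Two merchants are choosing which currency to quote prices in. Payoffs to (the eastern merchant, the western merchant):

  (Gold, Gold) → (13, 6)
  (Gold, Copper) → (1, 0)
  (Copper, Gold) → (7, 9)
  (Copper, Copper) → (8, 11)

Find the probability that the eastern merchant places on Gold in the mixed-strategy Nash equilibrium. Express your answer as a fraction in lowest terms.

The eastern merchant's mix p on Gold must make the western merchant indifferent between Gold and Copper.
The western merchant's payoff from Gold: 6p + 9(1−p). From Copper: 0p + 11(1−p).
Set equal: 6p = 2(1−p) → p = 2/8 = 1/4.

1/4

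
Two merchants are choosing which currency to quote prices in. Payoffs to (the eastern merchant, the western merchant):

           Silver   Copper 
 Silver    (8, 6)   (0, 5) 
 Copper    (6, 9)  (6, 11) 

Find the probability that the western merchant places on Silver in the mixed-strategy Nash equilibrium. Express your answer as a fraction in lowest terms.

3/4

The western merchant's mix q on Silver must make the eastern merchant indifferent between Silver and Copper.
The eastern merchant's payoff from Silver: 8q + 0(1−q). From Copper: 6q + 6(1−q).
Set equal: 2q = 6(1−q) → q = 6/8 = 3/4.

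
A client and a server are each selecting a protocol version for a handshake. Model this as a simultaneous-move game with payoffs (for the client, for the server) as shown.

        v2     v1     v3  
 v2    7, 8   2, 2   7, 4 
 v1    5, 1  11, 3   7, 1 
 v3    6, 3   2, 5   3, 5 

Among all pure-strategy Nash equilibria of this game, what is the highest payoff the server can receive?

8

Both v2 is a pure NE (the client: 7 ≥ 6; the server: 8 ≥ 4). The server gets 8.
Both v1 is a pure NE (the client: 11 ≥ 2; the server: 3 ≥ 1). The server gets 3.
Every other cell has a profitable deviation for at least one player. Highest of {8, 3} is 8.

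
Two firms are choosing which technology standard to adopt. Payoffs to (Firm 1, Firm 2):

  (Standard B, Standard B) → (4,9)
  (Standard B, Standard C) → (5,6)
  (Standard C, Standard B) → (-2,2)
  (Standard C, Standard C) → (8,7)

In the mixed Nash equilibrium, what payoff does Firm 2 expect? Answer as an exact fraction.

51/8

Firm 1 mixes with probability p on Standard B, chosen so Firm 2 is indifferent: 9p + 2(1−p) = 6p + 7(1−p) gives p = 5/8.
Firm 2's expected payoff is 9·5/8 + 2·3/8 = 51/8.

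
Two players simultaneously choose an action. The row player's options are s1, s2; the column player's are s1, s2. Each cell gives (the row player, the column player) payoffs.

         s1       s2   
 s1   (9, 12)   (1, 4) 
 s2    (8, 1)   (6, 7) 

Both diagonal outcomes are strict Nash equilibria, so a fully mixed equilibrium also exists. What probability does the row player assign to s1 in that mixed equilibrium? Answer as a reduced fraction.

3/7

The row player's mix p on s1 must make the column player indifferent between s1 and s2.
The column player's payoff from s1: 12p + 1(1−p). From s2: 4p + 7(1−p).
Set equal: 8p = 6(1−p) → p = 6/14 = 3/7.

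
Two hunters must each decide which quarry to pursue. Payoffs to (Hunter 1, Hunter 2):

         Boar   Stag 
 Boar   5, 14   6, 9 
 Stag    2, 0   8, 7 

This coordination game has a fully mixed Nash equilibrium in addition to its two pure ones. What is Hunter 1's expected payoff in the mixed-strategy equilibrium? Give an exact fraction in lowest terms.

28/5

Hunter 2 mixes with probability q on Boar, chosen so Hunter 1 is indifferent: 5q + 6(1−q) = 2q + 8(1−q) gives q = 2/5.
Hunter 1's expected payoff (from either row, since indifferent) is 5·2/5 + 6·3/5 = 28/5.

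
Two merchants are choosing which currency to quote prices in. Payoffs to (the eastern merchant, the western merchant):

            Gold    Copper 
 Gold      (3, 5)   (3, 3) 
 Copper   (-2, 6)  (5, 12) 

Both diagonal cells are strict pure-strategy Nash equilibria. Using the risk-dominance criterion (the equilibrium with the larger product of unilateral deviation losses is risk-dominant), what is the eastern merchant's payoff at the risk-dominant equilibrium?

At both Gold: the eastern merchant loses 3 − (-2) = 5 by deviating; the western merchant loses 5 − 3 = 2. Product = 5·2 = 10.
At both Copper: the eastern merchant loses 5 − 3 = 2 by deviating; the western merchant loses 12 − 6 = 6. Product = 2·6 = 12.
12 > 10, so both Copper is risk-dominant. The eastern merchant's payoff there is 5.

5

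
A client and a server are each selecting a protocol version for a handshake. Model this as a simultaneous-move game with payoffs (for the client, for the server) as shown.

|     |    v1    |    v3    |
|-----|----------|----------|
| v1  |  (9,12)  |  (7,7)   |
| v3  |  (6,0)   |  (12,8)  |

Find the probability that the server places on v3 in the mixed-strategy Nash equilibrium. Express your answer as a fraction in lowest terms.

The server's mix q on v1 must make the client indifferent between v1 and v3.
The client's payoff from v1: 9q + 7(1−q). From v3: 6q + 12(1−q).
Set equal: 3q = 5(1−q) → q = 5/8.
Probability on v3 is 1 − 5/8 = 3/8.

3/8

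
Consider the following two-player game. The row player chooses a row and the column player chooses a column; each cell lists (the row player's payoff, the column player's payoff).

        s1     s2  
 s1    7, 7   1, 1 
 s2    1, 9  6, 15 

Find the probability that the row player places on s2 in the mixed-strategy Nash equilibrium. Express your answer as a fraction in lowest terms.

1/2

The row player's mix p on s1 must make the column player indifferent between s1 and s2.
The column player's payoff from s1: 7p + 9(1−p). From s2: 1p + 15(1−p).
Set equal: 6p = 6(1−p) → p = 6/12 = 1/2.
Probability on s2 is 1 − 1/2 = 1/2.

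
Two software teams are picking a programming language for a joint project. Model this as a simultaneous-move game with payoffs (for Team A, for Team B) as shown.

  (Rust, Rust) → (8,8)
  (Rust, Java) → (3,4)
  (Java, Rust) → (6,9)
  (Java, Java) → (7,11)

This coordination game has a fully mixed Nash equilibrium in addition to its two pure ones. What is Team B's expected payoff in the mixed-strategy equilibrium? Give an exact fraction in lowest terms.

Team A mixes with probability p on Rust, chosen so Team B is indifferent: 8p + 9(1−p) = 4p + 11(1−p) gives p = 1/3.
Team B's expected payoff is 8·1/3 + 9·2/3 = 26/3.

26/3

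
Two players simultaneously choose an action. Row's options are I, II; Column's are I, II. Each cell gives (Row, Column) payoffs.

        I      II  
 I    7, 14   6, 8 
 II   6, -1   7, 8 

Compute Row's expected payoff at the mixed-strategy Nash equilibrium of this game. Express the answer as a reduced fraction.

13/2

Column mixes with probability q on I, chosen so Row is indifferent: 7q + 6(1−q) = 6q + 7(1−q) gives q = 1/2.
Row's expected payoff (from either row, since indifferent) is 7·1/2 + 6·1/2 = 13/2.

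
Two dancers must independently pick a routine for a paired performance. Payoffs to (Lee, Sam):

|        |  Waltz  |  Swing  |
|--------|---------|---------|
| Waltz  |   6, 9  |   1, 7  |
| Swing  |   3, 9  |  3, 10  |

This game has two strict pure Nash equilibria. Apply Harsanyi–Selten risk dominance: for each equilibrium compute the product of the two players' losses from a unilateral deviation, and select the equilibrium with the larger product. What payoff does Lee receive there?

6

At both Waltz: Lee loses 6 − 3 = 3 by deviating; Sam loses 9 − 7 = 2. Product = 3·2 = 6.
At both Swing: Lee loses 3 − 1 = 2 by deviating; Sam loses 10 − 9 = 1. Product = 2·1 = 2.
6 > 2, so both Waltz is risk-dominant. Lee's payoff there is 6.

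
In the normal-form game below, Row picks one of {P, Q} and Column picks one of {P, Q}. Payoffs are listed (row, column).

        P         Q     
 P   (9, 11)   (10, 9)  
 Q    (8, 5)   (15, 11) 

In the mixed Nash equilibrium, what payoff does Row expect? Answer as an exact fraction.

55/6

Column mixes with probability q on P, chosen so Row is indifferent: 9q + 10(1−q) = 8q + 15(1−q) gives q = 5/6.
Row's expected payoff (from either row, since indifferent) is 9·5/6 + 10·1/6 = 55/6.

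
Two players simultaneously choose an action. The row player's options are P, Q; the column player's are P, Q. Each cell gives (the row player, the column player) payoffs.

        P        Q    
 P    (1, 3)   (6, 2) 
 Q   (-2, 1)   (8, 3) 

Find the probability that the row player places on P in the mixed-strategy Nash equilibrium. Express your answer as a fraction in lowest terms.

The row player's mix p on P must make the column player indifferent between P and Q.
The column player's payoff from P: 3p + 1(1−p). From Q: 2p + 3(1−p).
Set equal: 1p = 2(1−p) → p = 2/3.

2/3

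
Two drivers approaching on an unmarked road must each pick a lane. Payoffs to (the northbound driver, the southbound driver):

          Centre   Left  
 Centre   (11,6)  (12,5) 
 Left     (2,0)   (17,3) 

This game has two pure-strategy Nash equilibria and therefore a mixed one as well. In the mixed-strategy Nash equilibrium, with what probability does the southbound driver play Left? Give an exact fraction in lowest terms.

The southbound driver's mix q on Centre must make the northbound driver indifferent between Centre and Left.
The northbound driver's payoff from Centre: 11q + 12(1−q). From Left: 2q + 17(1−q).
Set equal: 9q = 5(1−q) → q = 5/14.
Probability on Left is 1 − 5/14 = 9/14.

9/14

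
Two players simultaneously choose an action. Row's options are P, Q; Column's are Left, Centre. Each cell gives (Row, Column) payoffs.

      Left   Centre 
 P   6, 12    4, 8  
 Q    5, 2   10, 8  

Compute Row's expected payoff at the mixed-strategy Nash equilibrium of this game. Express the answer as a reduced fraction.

40/7

Column mixes with probability q on Left, chosen so Row is indifferent: 6q + 4(1−q) = 5q + 10(1−q) gives q = 6/7.
Row's expected payoff (from either row, since indifferent) is 6·6/7 + 4·1/7 = 40/7.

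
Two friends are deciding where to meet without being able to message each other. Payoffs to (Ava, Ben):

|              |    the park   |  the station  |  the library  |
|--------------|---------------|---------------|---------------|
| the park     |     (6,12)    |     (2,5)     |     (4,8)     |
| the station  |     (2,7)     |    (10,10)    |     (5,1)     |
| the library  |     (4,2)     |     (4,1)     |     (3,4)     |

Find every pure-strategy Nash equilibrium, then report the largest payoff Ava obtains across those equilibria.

Both the park is a pure NE (Ava: 6 ≥ 4; Ben: 12 ≥ 8). Ava gets 6.
Both the station is a pure NE (Ava: 10 ≥ 4; Ben: 10 ≥ 7). Ava gets 10.
Every other cell has a profitable deviation for at least one player. Highest of {6, 10} is 10.

10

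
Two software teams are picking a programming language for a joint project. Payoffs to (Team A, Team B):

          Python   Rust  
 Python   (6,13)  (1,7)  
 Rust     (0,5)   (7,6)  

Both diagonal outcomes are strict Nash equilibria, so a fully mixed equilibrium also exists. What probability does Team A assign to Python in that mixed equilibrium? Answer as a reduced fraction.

1/7

Team A's mix p on Python must make Team B indifferent between Python and Rust.
Team B's payoff from Python: 13p + 5(1−p). From Rust: 7p + 6(1−p).
Set equal: 6p = 1(1−p) → p = 1/7.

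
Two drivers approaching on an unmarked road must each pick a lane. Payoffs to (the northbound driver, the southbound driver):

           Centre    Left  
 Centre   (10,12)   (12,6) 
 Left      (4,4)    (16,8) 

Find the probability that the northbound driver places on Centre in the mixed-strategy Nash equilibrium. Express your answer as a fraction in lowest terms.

The northbound driver's mix p on Centre must make the southbound driver indifferent between Centre and Left.
The southbound driver's payoff from Centre: 12p + 4(1−p). From Left: 6p + 8(1−p).
Set equal: 6p = 4(1−p) → p = 4/10 = 2/5.

2/5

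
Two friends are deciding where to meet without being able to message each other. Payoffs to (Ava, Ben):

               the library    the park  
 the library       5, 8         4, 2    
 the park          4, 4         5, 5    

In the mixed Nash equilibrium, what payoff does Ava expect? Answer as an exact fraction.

Ben mixes with probability q on the library, chosen so Ava is indifferent: 5q + 4(1−q) = 4q + 5(1−q) gives q = 1/2.
Ava's expected payoff (from either row, since indifferent) is 5·1/2 + 4·1/2 = 9/2.

9/2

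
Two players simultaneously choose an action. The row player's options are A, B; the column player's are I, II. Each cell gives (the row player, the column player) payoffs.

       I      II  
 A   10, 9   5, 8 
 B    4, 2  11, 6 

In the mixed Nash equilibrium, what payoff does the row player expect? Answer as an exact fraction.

The column player mixes with probability q on I, chosen so the row player is indifferent: 10q + 5(1−q) = 4q + 11(1−q) gives q = 1/2.
The row player's expected payoff (from either row, since indifferent) is 10·1/2 + 5·1/2 = 15/2.

15/2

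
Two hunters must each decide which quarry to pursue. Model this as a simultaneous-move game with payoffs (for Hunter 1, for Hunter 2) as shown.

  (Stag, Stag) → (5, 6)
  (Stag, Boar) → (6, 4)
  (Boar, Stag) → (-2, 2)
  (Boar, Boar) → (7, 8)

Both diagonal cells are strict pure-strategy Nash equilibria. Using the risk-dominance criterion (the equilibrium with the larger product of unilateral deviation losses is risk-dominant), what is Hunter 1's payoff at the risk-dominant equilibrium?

5

At both Stag: Hunter 1 loses 5 − (-2) = 7 by deviating; Hunter 2 loses 6 − 4 = 2. Product = 7·2 = 14.
At both Boar: Hunter 1 loses 7 − 6 = 1 by deviating; Hunter 2 loses 8 − 2 = 6. Product = 1·6 = 6.
14 > 6, so both Stag is risk-dominant. Hunter 1's payoff there is 5.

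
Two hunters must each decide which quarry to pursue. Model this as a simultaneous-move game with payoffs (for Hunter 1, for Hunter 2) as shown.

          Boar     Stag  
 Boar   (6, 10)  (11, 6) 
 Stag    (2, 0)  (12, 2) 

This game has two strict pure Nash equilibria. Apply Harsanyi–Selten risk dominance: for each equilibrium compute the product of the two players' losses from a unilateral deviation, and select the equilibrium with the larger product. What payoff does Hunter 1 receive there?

At both Boar: Hunter 1 loses 6 − 2 = 4 by deviating; Hunter 2 loses 10 − 6 = 4. Product = 4·4 = 16.
At both Stag: Hunter 1 loses 12 − 11 = 1 by deviating; Hunter 2 loses 2 − 0 = 2. Product = 1·2 = 2.
16 > 2, so both Boar is risk-dominant. Hunter 1's payoff there is 6.

6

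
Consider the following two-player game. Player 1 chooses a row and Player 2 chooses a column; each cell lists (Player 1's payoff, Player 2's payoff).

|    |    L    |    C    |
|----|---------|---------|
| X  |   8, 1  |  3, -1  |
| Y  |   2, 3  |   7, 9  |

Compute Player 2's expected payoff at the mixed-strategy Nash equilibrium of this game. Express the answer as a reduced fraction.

Player 1 mixes with probability p on X, chosen so Player 2 is indifferent: 1p + 3(1−p) = (-1)p + 9(1−p) gives p = 3/4.
Player 2's expected payoff is 1·3/4 + 3·1/4 = 3/2.

3/2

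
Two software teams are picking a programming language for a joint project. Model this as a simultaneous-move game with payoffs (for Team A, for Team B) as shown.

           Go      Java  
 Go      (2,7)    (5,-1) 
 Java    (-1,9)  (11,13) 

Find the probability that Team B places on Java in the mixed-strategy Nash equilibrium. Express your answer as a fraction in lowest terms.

1/3

Team B's mix q on Go must make Team A indifferent between Go and Java.
Team A's payoff from Go: 2q + 5(1−q). From Java: (-1)q + 11(1−q).
Set equal: 3q = 6(1−q) → q = 6/9 = 2/3.
Probability on Java is 1 − 2/3 = 1/3.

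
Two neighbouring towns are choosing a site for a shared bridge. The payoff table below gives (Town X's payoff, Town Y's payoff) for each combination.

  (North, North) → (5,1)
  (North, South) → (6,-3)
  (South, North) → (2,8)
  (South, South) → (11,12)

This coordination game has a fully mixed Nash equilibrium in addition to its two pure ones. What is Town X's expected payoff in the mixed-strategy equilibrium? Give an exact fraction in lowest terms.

43/8

Town Y mixes with probability q on North, chosen so Town X is indifferent: 5q + 6(1−q) = 2q + 11(1−q) gives q = 5/8.
Town X's expected payoff (from either row, since indifferent) is 5·5/8 + 6·3/8 = 43/8.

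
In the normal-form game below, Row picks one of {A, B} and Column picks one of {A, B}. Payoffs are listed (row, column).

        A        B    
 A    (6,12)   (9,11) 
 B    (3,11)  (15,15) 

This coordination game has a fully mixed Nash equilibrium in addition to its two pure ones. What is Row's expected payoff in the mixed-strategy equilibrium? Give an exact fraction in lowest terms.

7

Column mixes with probability q on A, chosen so Row is indifferent: 6q + 9(1−q) = 3q + 15(1−q) gives q = 2/3.
Row's expected payoff (from either row, since indifferent) is 6·2/3 + 9·1/3 = 7.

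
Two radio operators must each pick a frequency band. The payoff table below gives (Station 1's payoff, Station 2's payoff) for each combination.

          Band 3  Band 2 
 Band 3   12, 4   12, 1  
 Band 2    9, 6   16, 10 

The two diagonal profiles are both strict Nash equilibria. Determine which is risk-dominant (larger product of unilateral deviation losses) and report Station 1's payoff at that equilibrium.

At both Band 3: Station 1 loses 12 − 9 = 3 by deviating; Station 2 loses 4 − 1 = 3. Product = 3·3 = 9.
At both Band 2: Station 1 loses 16 − 12 = 4 by deviating; Station 2 loses 10 − 6 = 4. Product = 4·4 = 16.
16 > 9, so both Band 2 is risk-dominant. Station 1's payoff there is 16.

16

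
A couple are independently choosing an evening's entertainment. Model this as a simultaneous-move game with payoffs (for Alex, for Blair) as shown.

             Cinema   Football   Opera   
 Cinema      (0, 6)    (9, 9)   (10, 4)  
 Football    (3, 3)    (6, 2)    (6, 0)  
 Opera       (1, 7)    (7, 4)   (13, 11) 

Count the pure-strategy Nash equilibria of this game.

3

(Cinema, Football): Alex gets 9 (best alternative 7); Blair gets 9 (best alternative 6). Neither deviates — NE.
(Football, Cinema): Alex gets 3 (best alternative 1); Blair gets 3 (best alternative 2). Neither deviates — NE.
Both Opera: Alex gets 13 (best alternative 10); Blair gets 11 (best alternative 7). Neither deviates — NE.
Both Cinema is not a NE: Alex would switch to Football (3 > 0).
No other cell survives both best-response checks, so there are 3 pure NE.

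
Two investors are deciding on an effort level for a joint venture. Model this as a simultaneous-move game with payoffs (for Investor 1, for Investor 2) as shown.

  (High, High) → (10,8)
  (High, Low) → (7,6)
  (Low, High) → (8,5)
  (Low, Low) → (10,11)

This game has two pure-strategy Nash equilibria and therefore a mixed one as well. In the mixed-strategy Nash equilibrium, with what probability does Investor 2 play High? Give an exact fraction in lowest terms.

3/5

Investor 2's mix q on High must make Investor 1 indifferent between High and Low.
Investor 1's payoff from High: 10q + 7(1−q). From Low: 8q + 10(1−q).
Set equal: 2q = 3(1−q) → q = 3/5.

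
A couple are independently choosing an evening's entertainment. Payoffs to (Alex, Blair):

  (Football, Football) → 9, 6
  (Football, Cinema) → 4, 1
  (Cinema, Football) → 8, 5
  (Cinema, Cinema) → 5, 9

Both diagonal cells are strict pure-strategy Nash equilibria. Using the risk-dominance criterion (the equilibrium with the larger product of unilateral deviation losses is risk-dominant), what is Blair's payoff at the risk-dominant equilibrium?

6

At both Football: Alex loses 9 − 8 = 1 by deviating; Blair loses 6 − 1 = 5. Product = 1·5 = 5.
At both Cinema: Alex loses 5 − 4 = 1 by deviating; Blair loses 9 − 5 = 4. Product = 1·4 = 4.
5 > 4, so both Football is risk-dominant. Blair's payoff there is 6.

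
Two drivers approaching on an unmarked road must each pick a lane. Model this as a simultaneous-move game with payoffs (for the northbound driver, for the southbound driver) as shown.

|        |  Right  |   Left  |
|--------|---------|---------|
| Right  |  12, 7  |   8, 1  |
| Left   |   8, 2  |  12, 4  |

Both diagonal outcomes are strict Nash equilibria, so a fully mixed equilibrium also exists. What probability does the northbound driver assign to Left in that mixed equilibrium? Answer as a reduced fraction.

3/4

The northbound driver's mix p on Right must make the southbound driver indifferent between Right and Left.
The southbound driver's payoff from Right: 7p + 2(1−p). From Left: 1p + 4(1−p).
Set equal: 6p = 2(1−p) → p = 2/8 = 1/4.
Probability on Left is 1 − 1/4 = 3/4.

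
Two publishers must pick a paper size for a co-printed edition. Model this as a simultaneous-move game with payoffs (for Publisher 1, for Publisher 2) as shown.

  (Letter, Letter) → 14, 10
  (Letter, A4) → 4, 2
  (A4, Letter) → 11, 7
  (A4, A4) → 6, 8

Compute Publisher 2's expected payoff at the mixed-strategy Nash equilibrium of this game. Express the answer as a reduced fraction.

Publisher 1 mixes with probability p on Letter, chosen so Publisher 2 is indifferent: 10p + 7(1−p) = 2p + 8(1−p) gives p = 1/9.
Publisher 2's expected payoff is 10·1/9 + 7·8/9 = 22/3.

22/3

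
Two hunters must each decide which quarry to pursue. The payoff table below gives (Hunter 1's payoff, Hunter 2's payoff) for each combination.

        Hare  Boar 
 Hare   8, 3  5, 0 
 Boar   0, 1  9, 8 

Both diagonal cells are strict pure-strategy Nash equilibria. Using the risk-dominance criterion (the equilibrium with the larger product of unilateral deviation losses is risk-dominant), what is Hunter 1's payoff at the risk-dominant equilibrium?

At both Hare: Hunter 1 loses 8 − 0 = 8 by deviating; Hunter 2 loses 3 − 0 = 3. Product = 8·3 = 24.
At both Boar: Hunter 1 loses 9 − 5 = 4 by deviating; Hunter 2 loses 8 − 1 = 7. Product = 4·7 = 28.
28 > 24, so both Boar is risk-dominant. Hunter 1's payoff there is 9.

9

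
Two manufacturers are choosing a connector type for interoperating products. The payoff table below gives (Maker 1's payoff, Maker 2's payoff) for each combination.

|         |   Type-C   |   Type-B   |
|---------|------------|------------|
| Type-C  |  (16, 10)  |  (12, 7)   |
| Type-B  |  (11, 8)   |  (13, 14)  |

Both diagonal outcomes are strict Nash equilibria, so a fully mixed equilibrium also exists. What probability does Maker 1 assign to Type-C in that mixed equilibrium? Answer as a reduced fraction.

2/3

Maker 1's mix p on Type-C must make Maker 2 indifferent between Type-C and Type-B.
Maker 2's payoff from Type-C: 10p + 8(1−p). From Type-B: 7p + 14(1−p).
Set equal: 3p = 6(1−p) → p = 6/9 = 2/3.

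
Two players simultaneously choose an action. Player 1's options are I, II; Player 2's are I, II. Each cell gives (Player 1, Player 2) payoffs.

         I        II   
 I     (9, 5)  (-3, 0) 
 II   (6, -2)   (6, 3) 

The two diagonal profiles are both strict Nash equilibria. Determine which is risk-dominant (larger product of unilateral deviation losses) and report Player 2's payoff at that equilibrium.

At both I: Player 1 loses 9 − 6 = 3 by deviating; Player 2 loses 5 − 0 = 5. Product = 3·5 = 15.
At both II: Player 1 loses 6 − (-3) = 9 by deviating; Player 2 loses 3 − (-2) = 5. Product = 9·5 = 45.
45 > 15, so both II is risk-dominant. Player 2's payoff there is 3.

3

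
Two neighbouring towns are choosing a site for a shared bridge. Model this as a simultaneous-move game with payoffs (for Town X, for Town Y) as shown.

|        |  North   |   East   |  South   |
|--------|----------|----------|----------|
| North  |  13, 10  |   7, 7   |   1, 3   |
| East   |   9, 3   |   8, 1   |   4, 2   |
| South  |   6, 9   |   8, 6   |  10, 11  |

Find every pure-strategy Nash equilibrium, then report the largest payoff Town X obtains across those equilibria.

13

Both North is a pure NE (Town X: 13 ≥ 9; Town Y: 10 ≥ 7). Town X gets 13.
Both South is a pure NE (Town X: 10 ≥ 4; Town Y: 11 ≥ 9). Town X gets 10.
Every other cell has a profitable deviation for at least one player. Highest of {13, 10} is 13.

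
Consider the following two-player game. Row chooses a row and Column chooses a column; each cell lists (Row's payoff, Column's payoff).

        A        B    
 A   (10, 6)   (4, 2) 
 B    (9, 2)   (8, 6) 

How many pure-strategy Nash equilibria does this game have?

2

Both A: Row gets 10 (best alternative 9); Column gets 6 (best alternative 2). Neither deviates — NE.
Both B: Row gets 8 (best alternative 4); Column gets 6 (best alternative 2). Neither deviates — NE.
(B, A) is not a NE: Row would switch to A (10 > 9).
No other cell survives both best-response checks, so there are 2 pure NE.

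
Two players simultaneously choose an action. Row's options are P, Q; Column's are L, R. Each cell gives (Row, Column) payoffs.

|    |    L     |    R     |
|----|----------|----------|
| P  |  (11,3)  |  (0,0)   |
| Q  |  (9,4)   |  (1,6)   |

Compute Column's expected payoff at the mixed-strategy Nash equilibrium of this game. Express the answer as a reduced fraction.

18/5

Row mixes with probability p on P, chosen so Column is indifferent: 3p + 4(1−p) = 0p + 6(1−p) gives p = 2/5.
Column's expected payoff is 3·2/5 + 4·3/5 = 18/5.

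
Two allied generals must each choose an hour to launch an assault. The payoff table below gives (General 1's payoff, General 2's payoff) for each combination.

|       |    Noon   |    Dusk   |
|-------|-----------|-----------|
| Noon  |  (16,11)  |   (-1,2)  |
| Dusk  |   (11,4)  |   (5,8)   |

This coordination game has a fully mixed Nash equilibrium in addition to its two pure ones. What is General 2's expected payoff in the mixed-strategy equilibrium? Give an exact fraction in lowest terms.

80/13

General 1 mixes with probability p on Noon, chosen so General 2 is indifferent: 11p + 4(1−p) = 2p + 8(1−p) gives p = 4/13.
General 2's expected payoff is 11·4/13 + 4·9/13 = 80/13.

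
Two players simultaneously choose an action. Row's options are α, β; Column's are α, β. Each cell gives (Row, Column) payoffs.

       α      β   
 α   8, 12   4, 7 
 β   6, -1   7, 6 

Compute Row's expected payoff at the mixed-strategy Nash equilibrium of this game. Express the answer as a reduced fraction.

Column mixes with probability q on α, chosen so Row is indifferent: 8q + 4(1−q) = 6q + 7(1−q) gives q = 3/5.
Row's expected payoff (from either row, since indifferent) is 8·3/5 + 4·2/5 = 32/5.

32/5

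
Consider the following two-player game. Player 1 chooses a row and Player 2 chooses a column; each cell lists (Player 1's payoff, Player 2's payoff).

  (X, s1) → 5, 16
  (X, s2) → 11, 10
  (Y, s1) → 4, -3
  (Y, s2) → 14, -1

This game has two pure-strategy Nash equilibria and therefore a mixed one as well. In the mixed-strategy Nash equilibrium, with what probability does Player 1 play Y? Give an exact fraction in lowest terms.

3/4

Player 1's mix p on X must make Player 2 indifferent between s1 and s2.
Player 2's payoff from s1: 16p + (-3)(1−p). From s2: 10p + (-1)(1−p).
Set equal: 6p = 2(1−p) → p = 2/8 = 1/4.
Probability on Y is 1 − 1/4 = 3/4.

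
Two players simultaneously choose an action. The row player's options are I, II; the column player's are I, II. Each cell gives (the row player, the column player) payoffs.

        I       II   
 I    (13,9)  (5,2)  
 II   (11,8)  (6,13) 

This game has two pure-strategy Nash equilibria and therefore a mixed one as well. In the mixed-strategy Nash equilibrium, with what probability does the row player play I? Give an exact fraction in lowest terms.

The row player's mix p on I must make the column player indifferent between I and II.
The column player's payoff from I: 9p + 8(1−p). From II: 2p + 13(1−p).
Set equal: 7p = 5(1−p) → p = 5/12.

5/12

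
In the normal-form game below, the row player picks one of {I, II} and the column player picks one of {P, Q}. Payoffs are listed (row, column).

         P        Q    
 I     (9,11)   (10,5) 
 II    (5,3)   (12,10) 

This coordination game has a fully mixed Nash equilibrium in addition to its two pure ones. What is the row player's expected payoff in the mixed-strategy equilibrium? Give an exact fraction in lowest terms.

29/3

The column player mixes with probability q on P, chosen so the row player is indifferent: 9q + 10(1−q) = 5q + 12(1−q) gives q = 1/3.
The row player's expected payoff (from either row, since indifferent) is 9·1/3 + 10·2/3 = 29/3.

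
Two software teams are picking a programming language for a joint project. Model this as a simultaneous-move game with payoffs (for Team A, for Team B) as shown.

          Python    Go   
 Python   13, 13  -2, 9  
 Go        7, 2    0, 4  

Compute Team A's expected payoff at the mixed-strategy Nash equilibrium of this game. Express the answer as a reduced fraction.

7/4

Team B mixes with probability q on Python, chosen so Team A is indifferent: 13q + (-2)(1−q) = 7q + 0(1−q) gives q = 1/4.
Team A's expected payoff (from either row, since indifferent) is 13·1/4 + (-2)·3/4 = 7/4.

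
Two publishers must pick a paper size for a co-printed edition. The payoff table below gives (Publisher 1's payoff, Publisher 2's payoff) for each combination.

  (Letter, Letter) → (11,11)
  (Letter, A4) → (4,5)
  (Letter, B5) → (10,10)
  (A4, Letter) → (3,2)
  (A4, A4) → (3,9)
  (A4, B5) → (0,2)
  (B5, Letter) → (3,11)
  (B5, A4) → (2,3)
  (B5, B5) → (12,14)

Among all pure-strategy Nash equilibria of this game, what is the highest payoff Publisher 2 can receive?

14

Both Letter is a pure NE (Publisher 1: 11 ≥ 3; Publisher 2: 11 ≥ 10). Publisher 2 gets 11.
Both B5 is a pure NE (Publisher 1: 12 ≥ 10; Publisher 2: 14 ≥ 11). Publisher 2 gets 14.
Every other cell has a profitable deviation for at least one player. Highest of {11, 14} is 14.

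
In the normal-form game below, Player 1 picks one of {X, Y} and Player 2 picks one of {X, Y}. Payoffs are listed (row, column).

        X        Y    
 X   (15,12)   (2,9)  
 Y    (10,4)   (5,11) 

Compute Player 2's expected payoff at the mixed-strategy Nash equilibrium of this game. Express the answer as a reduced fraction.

Player 1 mixes with probability p on X, chosen so Player 2 is indifferent: 12p + 4(1−p) = 9p + 11(1−p) gives p = 7/10.
Player 2's expected payoff is 12·7/10 + 4·3/10 = 48/5.

48/5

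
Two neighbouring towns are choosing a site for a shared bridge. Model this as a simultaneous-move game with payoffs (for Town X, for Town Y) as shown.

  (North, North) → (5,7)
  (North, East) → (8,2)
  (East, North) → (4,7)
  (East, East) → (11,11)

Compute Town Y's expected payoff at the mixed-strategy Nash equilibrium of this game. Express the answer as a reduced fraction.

Town X mixes with probability p on North, chosen so Town Y is indifferent: 7p + 7(1−p) = 2p + 11(1−p) gives p = 4/9.
Town Y's expected payoff is 7·4/9 + 7·5/9 = 7.

7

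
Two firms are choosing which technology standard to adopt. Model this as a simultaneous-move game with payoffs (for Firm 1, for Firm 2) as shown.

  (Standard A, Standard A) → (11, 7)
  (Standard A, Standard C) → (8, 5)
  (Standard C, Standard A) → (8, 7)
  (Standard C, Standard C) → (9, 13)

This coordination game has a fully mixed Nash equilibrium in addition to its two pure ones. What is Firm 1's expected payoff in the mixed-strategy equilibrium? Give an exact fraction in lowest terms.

Firm 2 mixes with probability q on Standard A, chosen so Firm 1 is indifferent: 11q + 8(1−q) = 8q + 9(1−q) gives q = 1/4.
Firm 1's expected payoff (from either row, since indifferent) is 11·1/4 + 8·3/4 = 35/4.

35/4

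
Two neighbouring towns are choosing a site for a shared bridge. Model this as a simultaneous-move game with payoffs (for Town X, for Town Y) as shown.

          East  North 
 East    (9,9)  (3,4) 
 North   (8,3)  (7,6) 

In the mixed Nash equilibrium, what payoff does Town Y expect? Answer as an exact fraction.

Town X mixes with probability p on East, chosen so Town Y is indifferent: 9p + 3(1−p) = 4p + 6(1−p) gives p = 3/8.
Town Y's expected payoff is 9·3/8 + 3·5/8 = 21/4.

21/4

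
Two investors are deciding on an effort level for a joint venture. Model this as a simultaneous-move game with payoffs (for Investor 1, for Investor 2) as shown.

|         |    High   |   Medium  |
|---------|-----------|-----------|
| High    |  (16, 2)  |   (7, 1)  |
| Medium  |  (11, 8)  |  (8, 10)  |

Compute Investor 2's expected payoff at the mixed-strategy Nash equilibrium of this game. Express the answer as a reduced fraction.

Investor 1 mixes with probability p on High, chosen so Investor 2 is indifferent: 2p + 8(1−p) = 1p + 10(1−p) gives p = 2/3.
Investor 2's expected payoff is 2·2/3 + 8·1/3 = 4.

4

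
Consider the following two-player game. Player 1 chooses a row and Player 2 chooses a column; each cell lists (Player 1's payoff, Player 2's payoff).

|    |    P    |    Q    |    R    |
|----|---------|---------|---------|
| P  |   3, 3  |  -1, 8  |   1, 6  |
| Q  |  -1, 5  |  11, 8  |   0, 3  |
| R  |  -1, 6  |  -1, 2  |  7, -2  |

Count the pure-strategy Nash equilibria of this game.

Both Q: Player 1 gets 11 (best alternative -1); Player 2 gets 8 (best alternative 5). Neither deviates — NE.
Both P is not a NE: Player 2 would switch to Q (8 > 3).
No other cell survives both best-response checks, so there is 1 pure NE.

1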